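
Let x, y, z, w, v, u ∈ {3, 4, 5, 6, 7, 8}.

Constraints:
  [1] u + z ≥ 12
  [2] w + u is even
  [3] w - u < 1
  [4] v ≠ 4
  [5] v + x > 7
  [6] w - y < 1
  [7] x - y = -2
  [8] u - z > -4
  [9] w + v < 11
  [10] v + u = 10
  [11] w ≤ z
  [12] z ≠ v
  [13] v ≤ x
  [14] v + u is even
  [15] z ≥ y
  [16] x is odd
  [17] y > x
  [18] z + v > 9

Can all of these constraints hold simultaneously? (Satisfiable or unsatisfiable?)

Satisfiable

Setting (x, y, z, w, v, u) = (5, 7, 8, 7, 3, 7) satisfies everything: constraint 1: u + z = 15; constraint 3: w - u = 0, and the others follow.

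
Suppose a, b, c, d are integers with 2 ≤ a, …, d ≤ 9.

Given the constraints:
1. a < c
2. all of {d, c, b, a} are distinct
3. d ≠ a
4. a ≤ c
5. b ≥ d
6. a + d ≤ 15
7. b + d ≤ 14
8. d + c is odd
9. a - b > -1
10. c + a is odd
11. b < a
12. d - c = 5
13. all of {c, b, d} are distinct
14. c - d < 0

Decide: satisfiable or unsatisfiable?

Constraints 1, 5, 11, and 14 give a < c, c < d, d ≤ b, b < a. Chaining: a < c < d ≤ b < a, which forces a < a — impossible.

Unsatisfiable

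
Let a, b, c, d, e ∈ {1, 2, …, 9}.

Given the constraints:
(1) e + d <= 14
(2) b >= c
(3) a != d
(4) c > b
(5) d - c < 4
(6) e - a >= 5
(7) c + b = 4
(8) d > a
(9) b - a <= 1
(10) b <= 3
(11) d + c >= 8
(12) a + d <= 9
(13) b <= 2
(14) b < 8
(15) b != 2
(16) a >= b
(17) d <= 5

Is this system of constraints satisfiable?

From constraint 17: d ≤ 5. From constraints 2 and 13: c ≤ b ≤ 2. Hence d + c ≤ 7. But constraint 11 requires d + c ≥ 8, and 8 > 7. Contradiction.

Unsatisfiable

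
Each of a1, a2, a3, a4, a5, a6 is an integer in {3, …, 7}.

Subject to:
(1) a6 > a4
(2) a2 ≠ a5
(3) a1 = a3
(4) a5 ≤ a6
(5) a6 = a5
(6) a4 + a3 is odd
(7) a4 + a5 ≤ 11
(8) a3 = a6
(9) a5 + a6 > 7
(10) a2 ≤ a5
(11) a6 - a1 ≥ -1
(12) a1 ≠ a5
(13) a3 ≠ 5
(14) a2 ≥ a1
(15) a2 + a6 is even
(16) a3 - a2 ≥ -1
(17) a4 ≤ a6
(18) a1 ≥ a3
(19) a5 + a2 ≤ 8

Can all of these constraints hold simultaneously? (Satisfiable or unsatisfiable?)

Unsatisfiable

From constraints 3, 5, and 8, a1 = a3 = a6 = a5, so a1 = a5. But constraint 12 says a1 ≠ a5. Contradiction.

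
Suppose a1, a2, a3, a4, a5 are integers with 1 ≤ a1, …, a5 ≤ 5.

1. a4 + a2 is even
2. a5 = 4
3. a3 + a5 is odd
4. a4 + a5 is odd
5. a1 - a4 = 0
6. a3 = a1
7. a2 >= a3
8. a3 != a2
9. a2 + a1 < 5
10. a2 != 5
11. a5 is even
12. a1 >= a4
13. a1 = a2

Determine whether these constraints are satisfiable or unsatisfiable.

Unsatisfiable

From constraints 6 and 13, a3 = a1 = a2, so a3 = a2. But constraint 8 says a3 ≠ a2. Contradiction.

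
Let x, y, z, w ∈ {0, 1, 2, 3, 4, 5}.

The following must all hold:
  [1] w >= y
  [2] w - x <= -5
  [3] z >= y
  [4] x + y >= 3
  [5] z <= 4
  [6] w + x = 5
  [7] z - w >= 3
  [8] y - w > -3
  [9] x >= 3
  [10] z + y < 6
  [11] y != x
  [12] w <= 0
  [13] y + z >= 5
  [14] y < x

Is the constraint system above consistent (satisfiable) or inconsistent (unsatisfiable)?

Unsatisfiable

From constraints 1 and 12: y ≤ w ≤ 0. From constraint 5: z ≤ 4. Hence y + z ≤ 4. But constraint 13 requires y + z ≥ 5, and 5 > 4. Contradiction.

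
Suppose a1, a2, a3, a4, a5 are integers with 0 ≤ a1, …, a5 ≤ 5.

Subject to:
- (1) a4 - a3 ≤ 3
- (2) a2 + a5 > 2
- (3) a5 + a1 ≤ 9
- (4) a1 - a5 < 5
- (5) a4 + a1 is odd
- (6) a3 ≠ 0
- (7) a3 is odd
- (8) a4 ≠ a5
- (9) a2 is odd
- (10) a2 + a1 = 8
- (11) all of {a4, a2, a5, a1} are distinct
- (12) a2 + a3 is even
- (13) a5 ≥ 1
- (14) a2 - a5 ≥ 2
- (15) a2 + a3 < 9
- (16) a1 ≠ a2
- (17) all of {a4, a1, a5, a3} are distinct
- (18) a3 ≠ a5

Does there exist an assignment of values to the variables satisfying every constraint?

Try a1 = 5, a2 = 3, a3 = 3, a4 = 4, a5 = 1.
Check constraint 1: a4 - a3 = 1; constraint 2: a2 + a5 = 4. The remaining constraints are straightforward to verify.

Satisfiable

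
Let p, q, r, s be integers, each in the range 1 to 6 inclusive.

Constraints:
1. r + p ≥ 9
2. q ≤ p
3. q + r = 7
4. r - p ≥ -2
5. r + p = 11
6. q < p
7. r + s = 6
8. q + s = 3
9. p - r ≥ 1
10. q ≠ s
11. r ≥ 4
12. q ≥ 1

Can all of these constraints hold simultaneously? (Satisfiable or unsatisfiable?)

Satisfiable

The assignment p = 6, q = 2, r = 5, s = 1 works:
  constraint 1 holds since r + p = 11.
  constraint 3 holds since q + r = 7.
The rest check out directly.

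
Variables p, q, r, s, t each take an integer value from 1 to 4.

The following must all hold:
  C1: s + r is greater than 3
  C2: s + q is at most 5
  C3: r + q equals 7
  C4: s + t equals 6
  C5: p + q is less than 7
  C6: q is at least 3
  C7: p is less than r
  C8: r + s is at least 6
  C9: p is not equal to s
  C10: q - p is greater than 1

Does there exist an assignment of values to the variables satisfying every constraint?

Satisfiable

Try p = 1, q = 3, r = 4, s = 2, t = 4.
Check constraint 1: s + r = 6; constraint 2: s + q = 5. The remaining constraints are straightforward to verify.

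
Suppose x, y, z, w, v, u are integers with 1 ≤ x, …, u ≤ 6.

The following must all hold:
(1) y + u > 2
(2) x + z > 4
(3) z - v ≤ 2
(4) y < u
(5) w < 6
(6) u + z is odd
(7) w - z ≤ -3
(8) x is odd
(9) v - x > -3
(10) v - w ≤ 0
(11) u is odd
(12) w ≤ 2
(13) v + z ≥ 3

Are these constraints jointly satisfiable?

Constraints 3, 7, and 10 give z − w ≥ 3, w − v ≥ 0, v − z ≥ -2.
Adding all 3 inequalities: the left sides telescope to 0, and the right sides sum to 3 + 0 + (-2) = 1. So 0 ≥ 1, which is false.

Unsatisfiable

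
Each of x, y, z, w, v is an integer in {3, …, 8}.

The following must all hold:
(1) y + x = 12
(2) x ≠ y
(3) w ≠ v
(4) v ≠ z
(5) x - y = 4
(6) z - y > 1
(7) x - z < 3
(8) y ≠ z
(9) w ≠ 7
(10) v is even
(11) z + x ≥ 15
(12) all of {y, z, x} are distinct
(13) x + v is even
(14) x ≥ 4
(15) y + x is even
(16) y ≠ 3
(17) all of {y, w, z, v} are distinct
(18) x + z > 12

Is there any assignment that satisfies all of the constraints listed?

Satisfiable

Try x = 8, y = 4, z = 7, w = 8, v = 6.
Check constraint 1: y + x = 12; constraint 5: x - y = 4; constraint 6: z - y = 3. The remaining constraints are straightforward to verify.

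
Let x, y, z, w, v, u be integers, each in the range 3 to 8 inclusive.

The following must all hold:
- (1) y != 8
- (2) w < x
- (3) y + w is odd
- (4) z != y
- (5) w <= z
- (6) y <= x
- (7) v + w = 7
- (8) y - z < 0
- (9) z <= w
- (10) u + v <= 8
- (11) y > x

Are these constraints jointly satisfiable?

Constraints 2, 8, 9, and 11 give z ≤ w, w < x, x < y, y < z. Chaining: z ≤ w < x < y < z, which forces z < z — impossible.

Unsatisfiable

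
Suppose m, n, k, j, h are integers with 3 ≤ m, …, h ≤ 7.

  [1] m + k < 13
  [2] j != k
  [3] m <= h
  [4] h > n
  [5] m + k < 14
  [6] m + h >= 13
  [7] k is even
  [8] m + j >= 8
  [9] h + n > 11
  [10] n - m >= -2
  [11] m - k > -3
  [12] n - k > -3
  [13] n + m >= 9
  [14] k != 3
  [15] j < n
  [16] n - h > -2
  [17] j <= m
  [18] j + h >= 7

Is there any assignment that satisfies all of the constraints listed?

One satisfying assignment is m = 6, n = 6, k = 6, j = 3, h = 7.
For the less obvious constraints — constraint 1: m + k = 12; constraint 5: m + k = 12; constraint 6: m + h = 13 — and the others hold by inspection.

Satisfiable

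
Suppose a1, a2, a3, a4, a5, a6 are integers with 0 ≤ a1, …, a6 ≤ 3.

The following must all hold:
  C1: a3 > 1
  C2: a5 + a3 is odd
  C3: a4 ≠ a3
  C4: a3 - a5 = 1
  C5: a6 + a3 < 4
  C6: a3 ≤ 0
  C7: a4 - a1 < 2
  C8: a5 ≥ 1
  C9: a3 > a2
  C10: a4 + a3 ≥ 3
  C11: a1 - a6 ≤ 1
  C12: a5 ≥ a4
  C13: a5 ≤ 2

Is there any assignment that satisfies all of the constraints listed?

From constraints 12 and 13: a4 ≤ a5 ≤ 2. From constraint 6: a3 ≤ 0. Hence a4 + a3 ≤ 2. But constraint 10 requires a4 + a3 ≥ 3, and 3 > 2. Contradiction.

Unsatisfiable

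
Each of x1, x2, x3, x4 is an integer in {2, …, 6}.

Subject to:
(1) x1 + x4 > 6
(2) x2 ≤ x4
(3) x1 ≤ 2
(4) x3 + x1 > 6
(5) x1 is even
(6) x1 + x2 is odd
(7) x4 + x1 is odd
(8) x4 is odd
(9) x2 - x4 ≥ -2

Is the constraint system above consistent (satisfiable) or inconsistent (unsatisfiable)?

The assignment x1 = 2, x2 = 3, x3 = 6, x4 = 5 works:
  constraint 1 holds since x1 + x4 = 7.
  constraint 4 holds since x3 + x1 = 8.
  constraint 9 holds since x2 - x4 = -2.
The rest check out directly.

Satisfiable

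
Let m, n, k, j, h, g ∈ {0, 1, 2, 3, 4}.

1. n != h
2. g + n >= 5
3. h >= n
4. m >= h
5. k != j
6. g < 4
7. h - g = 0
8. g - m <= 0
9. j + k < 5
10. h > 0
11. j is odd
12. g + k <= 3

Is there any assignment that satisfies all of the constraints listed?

Setting (m, n, k, j, h, g) = (4, 2, 0, 3, 3, 3) satisfies everything: constraint 2: g + n = 5; constraint 7: h - g = 0; constraint 8: g - m = -1, and the others follow.

Satisfiable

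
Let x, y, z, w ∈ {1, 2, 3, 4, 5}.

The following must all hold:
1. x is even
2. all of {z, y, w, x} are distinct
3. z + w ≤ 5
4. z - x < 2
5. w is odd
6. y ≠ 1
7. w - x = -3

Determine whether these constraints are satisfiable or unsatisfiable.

Satisfiable

Try x = 4, y = 5, z = 3, w = 1.
Check constraint 3: z + w = 4; constraint 4: z - x = -1. The remaining constraints are straightforward to verify.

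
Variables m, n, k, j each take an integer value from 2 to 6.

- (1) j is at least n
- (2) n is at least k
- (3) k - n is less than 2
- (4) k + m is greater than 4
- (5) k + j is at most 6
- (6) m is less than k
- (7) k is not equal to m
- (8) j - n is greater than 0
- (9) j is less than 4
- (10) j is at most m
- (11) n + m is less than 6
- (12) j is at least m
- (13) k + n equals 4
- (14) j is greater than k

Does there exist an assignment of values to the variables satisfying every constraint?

Constraints 2, 6, 8, and 10 give k ≤ n, n < j, j ≤ m, m < k. Chaining: k ≤ n < j ≤ m < k, which forces k < k — impossible.

Unsatisfiable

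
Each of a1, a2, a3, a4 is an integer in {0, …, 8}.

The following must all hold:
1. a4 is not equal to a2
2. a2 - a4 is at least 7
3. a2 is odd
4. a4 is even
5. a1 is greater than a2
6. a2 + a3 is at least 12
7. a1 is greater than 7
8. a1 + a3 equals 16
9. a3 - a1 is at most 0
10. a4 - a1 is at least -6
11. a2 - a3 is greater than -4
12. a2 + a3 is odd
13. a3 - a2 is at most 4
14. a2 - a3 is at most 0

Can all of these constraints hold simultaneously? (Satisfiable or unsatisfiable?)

Unsatisfiable

Constraints 2, 9, 10, and 14 give a2 − a4 ≥ 7, a4 − a1 ≥ -6, a1 − a3 ≥ 0, a3 − a2 ≥ 0.
Adding all 4 inequalities: the left sides telescope to 0, and the right sides sum to 7 + (-6) + 0 + 0 = 1. So 0 ≥ 1, which is false.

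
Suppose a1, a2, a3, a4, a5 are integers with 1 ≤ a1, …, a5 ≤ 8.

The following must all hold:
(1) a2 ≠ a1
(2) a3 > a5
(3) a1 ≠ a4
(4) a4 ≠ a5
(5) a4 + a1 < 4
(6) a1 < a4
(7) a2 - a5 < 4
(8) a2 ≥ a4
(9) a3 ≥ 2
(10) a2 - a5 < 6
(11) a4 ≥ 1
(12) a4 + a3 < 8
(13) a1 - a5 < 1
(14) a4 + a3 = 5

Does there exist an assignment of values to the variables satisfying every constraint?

Setting (a1, a2, a3, a4, a5) = (1, 4, 3, 2, 1) satisfies everything: constraint 5: a4 + a1 = 3; constraint 7: a2 - a5 = 3, and the others follow.

Satisfiable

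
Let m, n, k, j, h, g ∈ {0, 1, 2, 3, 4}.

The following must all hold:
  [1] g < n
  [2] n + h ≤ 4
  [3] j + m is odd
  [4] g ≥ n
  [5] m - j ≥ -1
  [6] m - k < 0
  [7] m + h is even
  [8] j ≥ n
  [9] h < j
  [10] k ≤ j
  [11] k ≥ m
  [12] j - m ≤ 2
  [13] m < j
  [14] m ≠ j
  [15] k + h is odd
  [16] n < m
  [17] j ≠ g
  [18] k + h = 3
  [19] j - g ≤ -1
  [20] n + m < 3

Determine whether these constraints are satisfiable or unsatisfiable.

Unsatisfiable

Constraints 1, 6, 10, 16, and 19 give k ≤ j, j < g, g < n, n < m, m < k. Chaining: k ≤ j < g < n < m < k, which forces k < k — impossible.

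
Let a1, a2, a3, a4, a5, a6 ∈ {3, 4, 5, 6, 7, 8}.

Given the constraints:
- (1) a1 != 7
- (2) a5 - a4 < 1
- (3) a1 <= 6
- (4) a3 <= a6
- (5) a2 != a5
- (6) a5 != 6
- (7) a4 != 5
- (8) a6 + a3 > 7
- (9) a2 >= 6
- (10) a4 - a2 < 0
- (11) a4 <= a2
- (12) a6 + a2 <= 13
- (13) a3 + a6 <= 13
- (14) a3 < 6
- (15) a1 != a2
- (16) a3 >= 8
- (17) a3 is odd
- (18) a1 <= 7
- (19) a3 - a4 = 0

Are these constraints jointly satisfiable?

From constraints 4 and 16: a6 ≥ a3 ≥ 8. From constraint 9: a2 ≥ 6. Hence a6 + a2 ≥ 14. But constraint 12 requires a6 + a2 ≤ 13, and 13 < 14. Contradiction.

Unsatisfiable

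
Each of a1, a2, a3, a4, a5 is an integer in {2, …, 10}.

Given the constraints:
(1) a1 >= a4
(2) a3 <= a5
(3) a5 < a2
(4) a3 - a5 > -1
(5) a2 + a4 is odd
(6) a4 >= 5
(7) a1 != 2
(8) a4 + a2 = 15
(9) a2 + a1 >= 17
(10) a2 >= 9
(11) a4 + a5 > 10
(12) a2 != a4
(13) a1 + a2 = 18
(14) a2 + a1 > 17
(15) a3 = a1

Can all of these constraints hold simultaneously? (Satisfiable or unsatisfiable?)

Take a1 = 8, a2 = 10, a3 = 8, a4 = 5, a5 = 8. Then constraint 4: a3 - a5 = 0; constraint 8: a4 + a2 = 15; constraint 9: a2 + a1 = 18, and every other listed constraint is also met.

Satisfiable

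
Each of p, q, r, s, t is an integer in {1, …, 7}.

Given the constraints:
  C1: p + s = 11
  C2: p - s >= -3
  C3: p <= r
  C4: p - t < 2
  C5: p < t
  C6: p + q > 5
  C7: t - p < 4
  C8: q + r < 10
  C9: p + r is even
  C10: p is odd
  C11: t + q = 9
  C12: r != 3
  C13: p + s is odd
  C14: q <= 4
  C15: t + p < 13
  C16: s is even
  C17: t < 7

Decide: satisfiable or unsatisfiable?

Satisfiable

One satisfying assignment is p = 5, q = 3, r = 5, s = 6, t = 6.
For the less obvious constraints — constraint 1: p + s = 11; constraint 2: p - s = -1; constraint 4: p - t = -1 — and the others hold by inspection.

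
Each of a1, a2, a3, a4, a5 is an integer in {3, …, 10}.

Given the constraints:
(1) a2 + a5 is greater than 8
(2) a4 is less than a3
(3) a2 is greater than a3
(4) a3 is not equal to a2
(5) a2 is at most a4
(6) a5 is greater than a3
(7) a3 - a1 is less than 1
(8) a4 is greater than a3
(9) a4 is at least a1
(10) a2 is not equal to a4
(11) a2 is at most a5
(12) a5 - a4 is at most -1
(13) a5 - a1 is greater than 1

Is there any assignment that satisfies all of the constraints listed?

Unsatisfiable

Constraints 2, 3, 11, and 12 give a3 < a2, a2 ≤ a5, a5 < a4, a4 < a3. Chaining: a3 < a2 ≤ a5 < a4 < a3, which forces a3 < a3 — impossible.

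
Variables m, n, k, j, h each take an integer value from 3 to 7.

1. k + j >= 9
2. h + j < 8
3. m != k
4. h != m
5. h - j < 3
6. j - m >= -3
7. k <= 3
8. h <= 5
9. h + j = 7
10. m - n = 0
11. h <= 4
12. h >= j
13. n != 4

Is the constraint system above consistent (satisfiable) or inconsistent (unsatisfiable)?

From constraint 7: k ≤ 3. From constraints 8 and 12: j ≤ h ≤ 5. Hence k + j ≤ 8. But constraint 1 requires k + j ≥ 9, and 9 > 8. Contradiction.

Unsatisfiable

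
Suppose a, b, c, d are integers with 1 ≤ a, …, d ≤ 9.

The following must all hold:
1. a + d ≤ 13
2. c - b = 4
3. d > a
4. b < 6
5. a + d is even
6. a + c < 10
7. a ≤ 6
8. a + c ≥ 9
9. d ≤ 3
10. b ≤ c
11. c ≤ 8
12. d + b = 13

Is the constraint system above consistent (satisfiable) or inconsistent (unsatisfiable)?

From constraint 9: d ≤ 3. From constraints 10 and 11: b ≤ c ≤ 8. Hence d + b ≤ 11. But constraint 12 requires d + b = 13, and 13 > 11. Contradiction.

Unsatisfiable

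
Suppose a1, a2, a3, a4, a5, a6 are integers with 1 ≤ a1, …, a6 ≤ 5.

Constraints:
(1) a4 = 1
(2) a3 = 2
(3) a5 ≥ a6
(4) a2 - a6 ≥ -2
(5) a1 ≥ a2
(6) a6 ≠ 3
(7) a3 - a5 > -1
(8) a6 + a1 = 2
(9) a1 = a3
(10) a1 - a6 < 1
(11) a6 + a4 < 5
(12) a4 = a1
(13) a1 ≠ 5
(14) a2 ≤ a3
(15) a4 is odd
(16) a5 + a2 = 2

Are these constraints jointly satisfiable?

Unsatisfiable

Constraint 1 fixes a4 = 1 and constraint 2 fixes a3 = 2. Constraints 9 and 12 give a4 = a1 = a3, so a4 = a3. But 1 ≠ 2 — contradiction.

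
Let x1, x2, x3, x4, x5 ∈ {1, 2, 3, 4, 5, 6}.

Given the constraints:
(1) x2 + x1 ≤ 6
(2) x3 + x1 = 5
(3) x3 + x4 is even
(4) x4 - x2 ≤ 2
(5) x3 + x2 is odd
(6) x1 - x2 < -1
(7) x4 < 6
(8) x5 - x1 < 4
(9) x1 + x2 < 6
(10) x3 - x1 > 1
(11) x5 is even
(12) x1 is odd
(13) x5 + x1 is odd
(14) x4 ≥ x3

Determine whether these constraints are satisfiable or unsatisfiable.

Satisfiable

Setting (x1, x2, x3, x4, x5) = (1, 3, 4, 4, 4) satisfies everything: constraint 1: x2 + x1 = 4; constraint 2: x3 + x1 = 5, and the others follow.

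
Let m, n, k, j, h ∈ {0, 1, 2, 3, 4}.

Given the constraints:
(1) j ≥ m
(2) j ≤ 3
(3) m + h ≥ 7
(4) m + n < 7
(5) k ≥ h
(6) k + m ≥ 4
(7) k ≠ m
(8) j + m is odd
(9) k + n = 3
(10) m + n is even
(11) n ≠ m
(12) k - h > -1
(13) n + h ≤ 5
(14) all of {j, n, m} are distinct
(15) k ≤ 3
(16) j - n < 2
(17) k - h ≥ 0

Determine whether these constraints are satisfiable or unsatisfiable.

Unsatisfiable

From constraints 1 and 2: m ≤ j ≤ 3. From constraints 5 and 15: h ≤ k ≤ 3. Hence m + h ≤ 6. But constraint 3 requires m + h ≥ 7, and 7 > 6. Contradiction.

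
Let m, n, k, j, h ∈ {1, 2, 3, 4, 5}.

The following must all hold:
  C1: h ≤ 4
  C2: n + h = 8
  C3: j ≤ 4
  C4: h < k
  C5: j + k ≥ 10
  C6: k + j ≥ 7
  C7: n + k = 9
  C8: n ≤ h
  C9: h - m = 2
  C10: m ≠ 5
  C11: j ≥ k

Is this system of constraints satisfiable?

From constraints 1 and 8: n ≤ h ≤ 4. From constraints 3 and 11: k ≤ j ≤ 4. Hence n + k ≤ 8. But constraint 7 requires n + k = 9, and 9 > 8. Contradiction.

Unsatisfiable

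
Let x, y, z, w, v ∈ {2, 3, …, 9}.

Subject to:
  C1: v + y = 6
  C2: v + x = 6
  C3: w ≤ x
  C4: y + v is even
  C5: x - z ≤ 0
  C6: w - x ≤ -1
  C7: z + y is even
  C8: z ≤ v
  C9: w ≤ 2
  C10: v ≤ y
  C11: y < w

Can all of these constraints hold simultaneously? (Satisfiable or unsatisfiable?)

Constraints 5, 6, 8, 10, and 11 give x ≤ z, z ≤ v, v ≤ y, y < w, w < x. Chaining: x ≤ z ≤ v ≤ y < w < x, which forces x < x — impossible.

Unsatisfiable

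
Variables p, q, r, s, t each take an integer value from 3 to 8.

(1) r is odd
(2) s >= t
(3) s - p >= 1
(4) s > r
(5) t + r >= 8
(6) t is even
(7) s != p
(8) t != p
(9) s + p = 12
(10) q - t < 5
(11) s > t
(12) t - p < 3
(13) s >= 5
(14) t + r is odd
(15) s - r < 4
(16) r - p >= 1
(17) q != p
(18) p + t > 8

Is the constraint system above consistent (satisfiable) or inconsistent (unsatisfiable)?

One satisfying assignment is p = 4, q = 8, r = 5, s = 8, t = 6.
For the less obvious constraints — constraint 3: s - p = 4; constraint 5: t + r = 11 — and the others hold by inspection.

Satisfiable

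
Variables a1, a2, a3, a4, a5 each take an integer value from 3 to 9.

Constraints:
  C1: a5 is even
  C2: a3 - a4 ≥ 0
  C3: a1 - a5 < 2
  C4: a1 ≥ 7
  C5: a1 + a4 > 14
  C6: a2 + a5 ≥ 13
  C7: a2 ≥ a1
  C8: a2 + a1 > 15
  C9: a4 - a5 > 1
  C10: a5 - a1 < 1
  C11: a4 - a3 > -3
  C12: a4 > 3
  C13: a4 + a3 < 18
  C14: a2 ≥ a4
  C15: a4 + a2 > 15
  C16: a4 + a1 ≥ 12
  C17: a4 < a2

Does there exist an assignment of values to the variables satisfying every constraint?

One satisfying assignment is a1 = 7, a2 = 9, a3 = 8, a4 = 8, a5 = 6.
For the less obvious constraints — constraint 2: a3 - a4 = 0; constraint 3: a1 - a5 = 1; constraint 5: a1 + a4 = 15 — and the others hold by inspection.

Satisfiable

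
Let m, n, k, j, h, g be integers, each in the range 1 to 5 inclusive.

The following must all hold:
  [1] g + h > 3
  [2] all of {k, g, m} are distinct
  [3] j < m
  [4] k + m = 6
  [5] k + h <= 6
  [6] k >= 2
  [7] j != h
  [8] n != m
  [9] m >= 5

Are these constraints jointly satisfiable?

Unsatisfiable

From constraint 6: k ≥ 2. From constraint 9: m ≥ 5. Hence k + m ≥ 7. But constraint 4 requires k + m = 6, and 6 < 7. Contradiction.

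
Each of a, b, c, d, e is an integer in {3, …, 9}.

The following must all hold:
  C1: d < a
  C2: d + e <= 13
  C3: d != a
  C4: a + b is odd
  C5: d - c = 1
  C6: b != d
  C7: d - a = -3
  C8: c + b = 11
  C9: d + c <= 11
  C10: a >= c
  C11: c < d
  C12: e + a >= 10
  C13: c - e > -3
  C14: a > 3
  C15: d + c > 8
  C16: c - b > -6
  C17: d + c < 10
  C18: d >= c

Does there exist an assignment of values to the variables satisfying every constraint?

Satisfiable

The assignment a = 8, b = 7, c = 4, d = 5, e = 5 works:
  constraint 2 holds since d + e = 10.
  constraint 5 holds since d - c = 1.
The rest check out directly.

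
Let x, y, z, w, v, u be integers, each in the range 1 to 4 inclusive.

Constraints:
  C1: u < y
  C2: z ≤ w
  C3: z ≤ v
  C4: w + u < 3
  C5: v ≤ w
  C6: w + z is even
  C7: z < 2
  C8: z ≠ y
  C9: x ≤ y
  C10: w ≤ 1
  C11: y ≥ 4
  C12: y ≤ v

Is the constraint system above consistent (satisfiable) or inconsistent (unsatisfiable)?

Unsatisfiable

From constraints 11 and 12: v ≥ y and y ≥ 4, so v ≥ 4. From constraints 5 and 10: v ≤ w and w ≤ 1, so v ≤ 1. But 1 < 4, so no value of v works.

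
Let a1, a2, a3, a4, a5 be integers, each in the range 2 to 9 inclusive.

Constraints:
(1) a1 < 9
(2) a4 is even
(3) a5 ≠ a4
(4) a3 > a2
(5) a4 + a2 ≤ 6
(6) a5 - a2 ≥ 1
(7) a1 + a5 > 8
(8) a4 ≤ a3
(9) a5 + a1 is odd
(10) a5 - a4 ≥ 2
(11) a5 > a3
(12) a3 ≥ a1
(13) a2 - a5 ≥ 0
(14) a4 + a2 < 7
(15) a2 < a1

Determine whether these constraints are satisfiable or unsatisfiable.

Unsatisfiable

Constraints 11, 12, 13, and 15 give a2 < a1, a1 ≤ a3, a3 < a5, a5 ≤ a2. Chaining: a2 < a1 ≤ a3 < a5 ≤ a2, which forces a2 < a2 — impossible.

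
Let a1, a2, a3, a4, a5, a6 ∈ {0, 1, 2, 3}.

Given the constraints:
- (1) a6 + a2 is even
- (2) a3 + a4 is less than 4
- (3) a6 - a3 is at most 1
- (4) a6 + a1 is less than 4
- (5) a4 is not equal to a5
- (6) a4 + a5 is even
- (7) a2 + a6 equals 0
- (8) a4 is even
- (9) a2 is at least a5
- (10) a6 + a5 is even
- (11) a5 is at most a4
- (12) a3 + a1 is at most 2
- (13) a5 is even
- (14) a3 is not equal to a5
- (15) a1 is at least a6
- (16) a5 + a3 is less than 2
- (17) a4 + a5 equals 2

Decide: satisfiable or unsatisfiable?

The assignment a1 = 1, a2 = 0, a3 = 1, a4 = 2, a5 = 0, a6 = 0 works:
  constraint 2 holds since a3 + a4 = 3.
  constraint 3 holds since a6 - a3 = -1.
The rest check out directly.

Satisfiable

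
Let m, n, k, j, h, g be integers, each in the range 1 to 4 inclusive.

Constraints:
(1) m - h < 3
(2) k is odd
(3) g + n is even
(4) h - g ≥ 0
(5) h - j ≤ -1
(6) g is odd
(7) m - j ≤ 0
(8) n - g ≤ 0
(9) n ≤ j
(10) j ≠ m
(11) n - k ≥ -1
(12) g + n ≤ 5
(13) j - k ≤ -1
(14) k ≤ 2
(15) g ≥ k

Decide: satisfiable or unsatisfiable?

Unsatisfiable

Constraints 4, 5, 8, 11, and 13 give g − n ≥ 0, n − k ≥ -1, k − j ≥ 1, j − h ≥ 1, h − g ≥ 0.
Adding all 5 inequalities: the left sides telescope to 0, and the right sides sum to 0 + (-1) + 1 + 1 + 0 = 1. So 0 ≥ 1, which is false.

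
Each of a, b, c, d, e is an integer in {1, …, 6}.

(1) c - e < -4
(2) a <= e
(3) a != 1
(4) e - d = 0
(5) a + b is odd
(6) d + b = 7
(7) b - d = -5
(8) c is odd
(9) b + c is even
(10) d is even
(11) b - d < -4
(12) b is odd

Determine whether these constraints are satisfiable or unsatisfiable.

Satisfiable

Take a = 2, b = 1, c = 1, d = 6, e = 6. Then constraint 1: c - e = -5; constraint 4: e - d = 0; constraint 6: d + b = 7, and every other listed constraint is also met.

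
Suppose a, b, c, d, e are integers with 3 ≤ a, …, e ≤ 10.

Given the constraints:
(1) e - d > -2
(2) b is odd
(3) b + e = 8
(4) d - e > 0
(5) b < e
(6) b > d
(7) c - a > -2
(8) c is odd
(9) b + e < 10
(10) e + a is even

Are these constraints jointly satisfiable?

Constraints 4, 5, and 6 give e < d, d < b, b < e. Chaining: e < d < b < e, which forces e < e — impossible.

Unsatisfiable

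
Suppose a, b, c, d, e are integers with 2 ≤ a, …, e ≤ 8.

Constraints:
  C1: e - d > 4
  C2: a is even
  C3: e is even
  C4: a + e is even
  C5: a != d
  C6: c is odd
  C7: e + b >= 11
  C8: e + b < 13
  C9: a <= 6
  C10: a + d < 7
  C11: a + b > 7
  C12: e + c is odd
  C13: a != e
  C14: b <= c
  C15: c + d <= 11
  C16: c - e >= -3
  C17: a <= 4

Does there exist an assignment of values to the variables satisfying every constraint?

Satisfiable

The assignment a = 4, b = 4, c = 7, d = 2, e = 8 works:
  constraint 1 holds since e - d = 6.
  constraint 7 holds since e + b = 12.
  constraint 8 holds since e + b = 12.
The rest check out directly.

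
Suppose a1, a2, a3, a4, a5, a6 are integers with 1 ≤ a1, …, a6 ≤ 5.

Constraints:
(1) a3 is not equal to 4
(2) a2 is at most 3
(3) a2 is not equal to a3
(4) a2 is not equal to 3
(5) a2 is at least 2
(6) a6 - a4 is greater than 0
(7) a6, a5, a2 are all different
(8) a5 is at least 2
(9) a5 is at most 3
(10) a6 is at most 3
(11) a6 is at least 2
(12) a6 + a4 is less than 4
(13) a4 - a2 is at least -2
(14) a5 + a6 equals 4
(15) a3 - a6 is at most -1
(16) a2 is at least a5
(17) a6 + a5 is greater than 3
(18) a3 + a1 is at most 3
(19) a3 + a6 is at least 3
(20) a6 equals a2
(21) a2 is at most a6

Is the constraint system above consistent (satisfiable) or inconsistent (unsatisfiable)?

Unsatisfiable

Constraints 2, 5, 8, 9, 10, and 11 confine each of a6, a5, a2 to the 2 values {2, 3}.
Constraint 7 requires all 3 of them to be distinct, but only 2 values are available — impossible by the pigeonhole principle.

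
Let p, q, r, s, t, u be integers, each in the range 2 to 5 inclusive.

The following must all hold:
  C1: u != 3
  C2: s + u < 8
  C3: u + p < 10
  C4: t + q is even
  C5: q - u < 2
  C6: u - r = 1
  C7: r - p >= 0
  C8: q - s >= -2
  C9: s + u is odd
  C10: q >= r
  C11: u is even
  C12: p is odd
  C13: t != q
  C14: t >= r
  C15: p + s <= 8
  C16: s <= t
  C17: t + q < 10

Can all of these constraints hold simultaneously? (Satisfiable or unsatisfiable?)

One satisfying assignment is p = 3, q = 3, r = 3, s = 3, t = 5, u = 4.
For the less obvious constraints — constraint 2: s + u = 7; constraint 3: u + p = 7; constraint 5: q - u = -1 — and the others hold by inspection.

Satisfiable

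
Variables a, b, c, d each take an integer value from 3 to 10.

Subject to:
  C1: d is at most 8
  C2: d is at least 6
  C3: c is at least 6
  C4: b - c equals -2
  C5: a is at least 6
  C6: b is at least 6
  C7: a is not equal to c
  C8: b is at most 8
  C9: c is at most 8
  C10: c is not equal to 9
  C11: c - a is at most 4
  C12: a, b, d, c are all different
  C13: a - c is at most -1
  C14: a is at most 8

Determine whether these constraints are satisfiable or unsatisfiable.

Unsatisfiable

Constraints 1, 2, 3, 5, 6, 8, 9, and 14 confine each of a, b, d, c to the 3 values {6, …, 8}.
Constraint 12 requires all 4 of them to be distinct, but only 3 values are available — impossible by the pigeonhole principle.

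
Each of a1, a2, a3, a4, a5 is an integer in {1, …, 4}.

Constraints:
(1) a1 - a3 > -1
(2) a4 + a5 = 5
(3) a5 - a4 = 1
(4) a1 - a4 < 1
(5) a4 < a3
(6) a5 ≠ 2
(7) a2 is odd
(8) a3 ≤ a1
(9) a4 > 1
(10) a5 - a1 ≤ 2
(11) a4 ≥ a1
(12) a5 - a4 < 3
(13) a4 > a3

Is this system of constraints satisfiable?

Unsatisfiable

Constraints 5, 8, and 11 give a3 ≤ a1, a1 ≤ a4, a4 < a3. Chaining: a3 ≤ a1 ≤ a4 < a3, which forces a3 < a3 — impossible.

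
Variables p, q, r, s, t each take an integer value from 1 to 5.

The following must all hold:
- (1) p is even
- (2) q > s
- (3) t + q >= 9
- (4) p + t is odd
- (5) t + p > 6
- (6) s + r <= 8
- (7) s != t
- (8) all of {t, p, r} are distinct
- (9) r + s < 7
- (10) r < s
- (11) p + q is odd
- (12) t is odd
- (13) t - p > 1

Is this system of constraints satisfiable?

Satisfiable

Setting (p, q, r, s, t) = (2, 5, 1, 4, 5) satisfies everything: constraint 3: t + q = 10; constraint 5: t + p = 7, and the others follow.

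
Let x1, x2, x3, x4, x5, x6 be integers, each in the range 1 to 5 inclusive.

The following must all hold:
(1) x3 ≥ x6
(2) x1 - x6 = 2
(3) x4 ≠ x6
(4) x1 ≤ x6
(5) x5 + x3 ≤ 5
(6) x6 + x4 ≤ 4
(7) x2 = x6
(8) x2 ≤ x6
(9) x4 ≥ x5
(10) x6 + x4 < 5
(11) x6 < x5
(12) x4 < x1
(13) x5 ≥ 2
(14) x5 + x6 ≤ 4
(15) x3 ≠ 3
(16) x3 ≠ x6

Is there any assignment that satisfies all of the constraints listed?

Constraints 4, 9, 11, and 12 give x1 ≤ x6, x6 < x5, x5 ≤ x4, x4 < x1. Chaining: x1 ≤ x6 < x5 ≤ x4 < x1, which forces x1 < x1 — impossible.

Unsatisfiable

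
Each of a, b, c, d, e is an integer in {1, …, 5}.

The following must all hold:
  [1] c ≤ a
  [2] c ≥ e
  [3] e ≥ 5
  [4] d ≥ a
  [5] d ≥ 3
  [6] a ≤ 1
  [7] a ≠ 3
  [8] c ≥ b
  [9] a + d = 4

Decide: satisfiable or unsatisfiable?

From constraints 2 and 3: c ≥ e and e ≥ 5, so c ≥ 5. From constraints 1 and 6: c ≤ a and a ≤ 1, so c ≤ 1. But 1 < 5, so no value of c works.

Unsatisfiable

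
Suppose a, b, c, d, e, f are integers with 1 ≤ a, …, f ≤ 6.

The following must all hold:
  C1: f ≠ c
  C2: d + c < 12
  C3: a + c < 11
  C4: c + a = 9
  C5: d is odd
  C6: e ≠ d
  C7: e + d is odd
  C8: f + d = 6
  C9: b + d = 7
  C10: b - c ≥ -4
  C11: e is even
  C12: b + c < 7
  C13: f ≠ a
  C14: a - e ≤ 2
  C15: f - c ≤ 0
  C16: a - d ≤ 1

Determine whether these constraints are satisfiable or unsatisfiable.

Satisfiable

Take a = 5, b = 2, c = 4, d = 5, e = 4, f = 1. Then constraint 2: d + c = 9; constraint 3: a + c = 9; constraint 4: c + a = 9, and every other listed constraint is also met.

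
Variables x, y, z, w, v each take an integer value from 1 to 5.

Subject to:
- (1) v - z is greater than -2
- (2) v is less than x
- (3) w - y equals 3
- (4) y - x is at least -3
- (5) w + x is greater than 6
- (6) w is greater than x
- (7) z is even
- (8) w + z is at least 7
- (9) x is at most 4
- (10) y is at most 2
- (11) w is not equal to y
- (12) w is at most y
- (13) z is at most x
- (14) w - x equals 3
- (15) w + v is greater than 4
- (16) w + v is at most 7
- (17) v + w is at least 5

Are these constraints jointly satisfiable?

From constraints 10 and 12: w ≤ y ≤ 2. From constraints 9 and 13: z ≤ x ≤ 4. Hence w + z ≤ 6. But constraint 8 requires w + z ≥ 7, and 7 > 6. Contradiction.

Unsatisfiable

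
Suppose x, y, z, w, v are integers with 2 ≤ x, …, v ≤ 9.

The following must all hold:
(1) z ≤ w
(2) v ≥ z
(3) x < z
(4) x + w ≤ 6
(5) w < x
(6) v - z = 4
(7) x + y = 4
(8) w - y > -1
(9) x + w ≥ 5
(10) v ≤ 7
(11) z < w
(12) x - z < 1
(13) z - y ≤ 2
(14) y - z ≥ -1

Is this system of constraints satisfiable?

Unsatisfiable

Constraints 3, 5, and 11 give z < w, w < x, x < z. Chaining: z < w < x < z, which forces z < z — impossible.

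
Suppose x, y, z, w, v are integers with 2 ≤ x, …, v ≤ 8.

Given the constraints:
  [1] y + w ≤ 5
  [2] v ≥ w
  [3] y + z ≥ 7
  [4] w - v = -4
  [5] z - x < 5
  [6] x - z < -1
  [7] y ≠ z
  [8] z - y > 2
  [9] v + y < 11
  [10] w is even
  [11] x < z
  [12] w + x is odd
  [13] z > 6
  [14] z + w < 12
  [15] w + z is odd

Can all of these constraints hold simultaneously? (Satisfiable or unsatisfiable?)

Satisfiable

Take x = 5, y = 3, z = 7, w = 2, v = 6. Then constraint 1: y + w = 5; constraint 3: y + z = 10; constraint 4: w - v = -4, and every other listed constraint is also met.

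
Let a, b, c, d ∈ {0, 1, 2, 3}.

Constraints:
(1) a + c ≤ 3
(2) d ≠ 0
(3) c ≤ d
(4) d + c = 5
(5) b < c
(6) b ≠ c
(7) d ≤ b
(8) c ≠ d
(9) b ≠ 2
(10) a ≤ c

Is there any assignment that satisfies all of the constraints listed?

Constraints 3, 5, and 7 give c ≤ d, d ≤ b, b < c. Chaining: c ≤ d ≤ b < c, which forces c < c — impossible.

Unsatisfiable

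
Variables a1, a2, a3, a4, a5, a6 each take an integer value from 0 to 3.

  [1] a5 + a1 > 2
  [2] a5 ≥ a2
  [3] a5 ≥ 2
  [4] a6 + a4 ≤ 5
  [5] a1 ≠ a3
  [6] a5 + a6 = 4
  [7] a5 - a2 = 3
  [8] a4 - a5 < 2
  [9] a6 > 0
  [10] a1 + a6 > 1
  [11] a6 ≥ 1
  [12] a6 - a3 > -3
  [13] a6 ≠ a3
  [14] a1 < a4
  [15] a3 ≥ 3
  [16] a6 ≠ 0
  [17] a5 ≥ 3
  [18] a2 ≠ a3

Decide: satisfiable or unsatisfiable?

Satisfiable

Try a1 = 1, a2 = 0, a3 = 3, a4 = 3, a5 = 3, a6 = 1.
Check constraint 1: a5 + a1 = 4; constraint 4: a6 + a4 = 4. The remaining constraints are straightforward to verify.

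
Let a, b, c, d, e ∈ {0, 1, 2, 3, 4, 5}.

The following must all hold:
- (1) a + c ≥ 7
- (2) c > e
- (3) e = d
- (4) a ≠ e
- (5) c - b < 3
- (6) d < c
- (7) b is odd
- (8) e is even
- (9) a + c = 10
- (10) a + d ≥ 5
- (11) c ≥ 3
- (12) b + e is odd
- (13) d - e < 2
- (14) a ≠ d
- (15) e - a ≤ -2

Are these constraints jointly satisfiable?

Satisfiable

Try a = 5, b = 3, c = 5, d = 0, e = 0.
Check constraint 1: a + c = 10; constraint 5: c - b = 2. The remaining constraints are straightforward to verify.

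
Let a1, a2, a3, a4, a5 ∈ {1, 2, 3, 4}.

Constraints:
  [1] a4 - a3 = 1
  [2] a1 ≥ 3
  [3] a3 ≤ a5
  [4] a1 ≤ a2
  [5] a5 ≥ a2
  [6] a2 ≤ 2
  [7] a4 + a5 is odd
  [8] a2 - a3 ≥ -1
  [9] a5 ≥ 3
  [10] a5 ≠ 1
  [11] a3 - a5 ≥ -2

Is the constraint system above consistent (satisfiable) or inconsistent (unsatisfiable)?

Unsatisfiable

From constraint 2: a1 ≥ 3. From constraints 4 and 6: a1 ≤ a2 and a2 ≤ 2, so a1 ≤ 2. But 2 < 3, so no value of a1 works.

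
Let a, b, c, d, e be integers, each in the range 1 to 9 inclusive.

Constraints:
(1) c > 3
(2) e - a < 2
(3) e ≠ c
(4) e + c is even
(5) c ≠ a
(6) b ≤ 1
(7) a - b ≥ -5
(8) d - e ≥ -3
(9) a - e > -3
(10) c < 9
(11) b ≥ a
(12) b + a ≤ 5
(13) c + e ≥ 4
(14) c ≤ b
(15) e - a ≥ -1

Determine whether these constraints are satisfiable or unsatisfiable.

Unsatisfiable

From constraint 1: c ≥ 4. From constraints 6 and 14: c ≤ b and b ≤ 1, so c ≤ 1. But 1 < 4, so no value of c works.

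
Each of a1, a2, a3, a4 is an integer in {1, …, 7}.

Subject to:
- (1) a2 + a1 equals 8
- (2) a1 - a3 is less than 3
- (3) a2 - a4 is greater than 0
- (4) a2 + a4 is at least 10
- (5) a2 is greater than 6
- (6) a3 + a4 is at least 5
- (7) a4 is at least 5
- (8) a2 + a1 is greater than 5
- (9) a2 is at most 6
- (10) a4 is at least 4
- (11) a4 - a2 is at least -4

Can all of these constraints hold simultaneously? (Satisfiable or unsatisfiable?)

From constraint 5: a2 ≥ 7. From constraint 9: a2 ≤ 6. But 6 < 7, so no value of a2 works.

Unsatisfiable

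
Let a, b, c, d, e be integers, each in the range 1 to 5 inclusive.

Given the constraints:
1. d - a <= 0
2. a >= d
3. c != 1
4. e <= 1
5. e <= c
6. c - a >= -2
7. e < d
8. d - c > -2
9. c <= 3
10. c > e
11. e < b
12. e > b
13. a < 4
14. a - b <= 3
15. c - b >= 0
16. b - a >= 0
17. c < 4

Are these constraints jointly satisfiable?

Unsatisfiable

Constraints 1, 7, 12, and 16 give b < e, e < d, d ≤ a, a ≤ b. Chaining: b < e < d ≤ a ≤ b, which forces b < b — impossible.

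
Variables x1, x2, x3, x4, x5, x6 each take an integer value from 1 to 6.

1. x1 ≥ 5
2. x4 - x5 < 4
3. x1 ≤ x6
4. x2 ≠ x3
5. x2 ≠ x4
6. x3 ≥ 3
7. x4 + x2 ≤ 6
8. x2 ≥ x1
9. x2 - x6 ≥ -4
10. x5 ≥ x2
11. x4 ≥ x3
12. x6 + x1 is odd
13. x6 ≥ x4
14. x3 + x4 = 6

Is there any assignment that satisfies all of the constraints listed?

From constraints 6 and 11: x4 ≥ x3 ≥ 3. From constraints 1 and 8: x2 ≥ x1 ≥ 5. Hence x4 + x2 ≥ 8. But constraint 7 requires x4 + x2 ≤ 6, and 6 < 8. Contradiction.

Unsatisfiable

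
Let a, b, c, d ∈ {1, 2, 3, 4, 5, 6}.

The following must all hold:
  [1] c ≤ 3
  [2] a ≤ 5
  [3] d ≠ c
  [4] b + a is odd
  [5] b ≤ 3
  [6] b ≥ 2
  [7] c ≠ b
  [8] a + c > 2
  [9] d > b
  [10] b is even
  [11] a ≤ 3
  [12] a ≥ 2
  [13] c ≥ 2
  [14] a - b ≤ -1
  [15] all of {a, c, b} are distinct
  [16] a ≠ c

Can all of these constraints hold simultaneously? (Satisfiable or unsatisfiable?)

Unsatisfiable

Constraints 1, 5, 6, 11, 12, and 13 confine each of a, c, b to the 2 values {2, 3}.
Constraint 15 requires all 3 of them to be distinct, but only 2 values are available — impossible by the pigeonhole principle.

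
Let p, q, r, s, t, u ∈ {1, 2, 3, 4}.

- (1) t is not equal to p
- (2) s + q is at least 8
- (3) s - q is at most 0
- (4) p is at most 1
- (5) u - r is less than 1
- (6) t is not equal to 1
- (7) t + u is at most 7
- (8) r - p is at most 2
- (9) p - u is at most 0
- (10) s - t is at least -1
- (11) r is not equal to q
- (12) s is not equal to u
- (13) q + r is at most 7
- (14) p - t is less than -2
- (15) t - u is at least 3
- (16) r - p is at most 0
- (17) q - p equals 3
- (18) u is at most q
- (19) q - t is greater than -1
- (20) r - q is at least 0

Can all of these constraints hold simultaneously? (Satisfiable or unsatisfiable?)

Constraints 3, 9, 10, 15, 16, and 20 give u − p ≥ 0, p − r ≥ 0, r − q ≥ 0, q − s ≥ 0, s − t ≥ -1, t − u ≥ 3.
Adding all 6 inequalities: the left sides telescope to 0, and the right sides sum to 0 + 0 + 0 + 0 + (-1) + 3 = 2. So 0 ≥ 2, which is false.

Unsatisfiable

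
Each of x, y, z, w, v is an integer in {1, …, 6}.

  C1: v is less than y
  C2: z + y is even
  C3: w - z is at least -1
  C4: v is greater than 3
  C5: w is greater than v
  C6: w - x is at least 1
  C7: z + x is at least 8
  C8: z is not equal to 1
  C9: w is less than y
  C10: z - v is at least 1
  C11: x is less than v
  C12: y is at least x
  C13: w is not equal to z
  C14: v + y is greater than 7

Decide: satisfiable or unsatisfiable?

Setting (x, y, z, w, v) = (2, 6, 6, 5, 4) satisfies everything: constraint 3: w - z = -1; constraint 6: w - x = 3, and the others follow.

Satisfiable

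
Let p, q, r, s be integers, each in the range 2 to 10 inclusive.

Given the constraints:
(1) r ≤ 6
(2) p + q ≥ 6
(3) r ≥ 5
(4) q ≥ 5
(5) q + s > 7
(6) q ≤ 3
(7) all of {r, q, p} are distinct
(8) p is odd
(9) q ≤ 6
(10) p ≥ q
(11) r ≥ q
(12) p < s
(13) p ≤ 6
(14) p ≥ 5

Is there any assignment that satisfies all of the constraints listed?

Constraints 1, 3, 4, 9, 13, and 14 confine each of r, q, p to the 2 values {5, 6}.
Constraint 7 requires all 3 of them to be distinct, but only 2 values are available — impossible by the pigeonhole principle.

Unsatisfiable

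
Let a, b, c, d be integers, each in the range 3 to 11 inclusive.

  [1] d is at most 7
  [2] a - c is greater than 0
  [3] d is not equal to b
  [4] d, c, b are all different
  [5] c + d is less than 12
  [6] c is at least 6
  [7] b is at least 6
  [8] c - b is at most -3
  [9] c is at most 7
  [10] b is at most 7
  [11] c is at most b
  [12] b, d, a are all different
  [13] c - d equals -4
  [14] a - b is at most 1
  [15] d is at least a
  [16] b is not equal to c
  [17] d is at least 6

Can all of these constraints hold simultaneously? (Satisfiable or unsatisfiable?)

Unsatisfiable

Constraints 1, 6, 7, 9, 10, and 17 confine each of d, c, b to the 2 values {6, 7}.
Constraint 4 requires all 3 of them to be distinct, but only 2 values are available — impossible by the pigeonhole principle.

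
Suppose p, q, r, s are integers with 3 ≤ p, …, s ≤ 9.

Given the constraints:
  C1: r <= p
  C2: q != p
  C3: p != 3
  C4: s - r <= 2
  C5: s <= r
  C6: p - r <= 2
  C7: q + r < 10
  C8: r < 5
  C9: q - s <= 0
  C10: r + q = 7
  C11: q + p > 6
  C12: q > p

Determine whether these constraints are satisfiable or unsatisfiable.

Constraints 1, 5, 9, and 12 give s ≤ r, r ≤ p, p < q, q ≤ s. Chaining: s ≤ r ≤ p < q ≤ s, which forces s < s — impossible.

Unsatisfiable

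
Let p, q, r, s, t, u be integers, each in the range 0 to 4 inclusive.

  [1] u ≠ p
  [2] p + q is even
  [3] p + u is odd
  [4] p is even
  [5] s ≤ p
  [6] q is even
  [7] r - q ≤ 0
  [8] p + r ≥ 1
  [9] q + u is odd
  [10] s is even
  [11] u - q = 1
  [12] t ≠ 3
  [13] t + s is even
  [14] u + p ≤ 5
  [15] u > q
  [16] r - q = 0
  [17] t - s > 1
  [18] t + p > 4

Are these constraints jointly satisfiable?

The assignment p = 4, q = 0, r = 0, s = 0, t = 2, u = 1 works:
  constraint 7 holds since r - q = 0.
  constraint 8 holds since p + r = 4.
The rest check out directly.

Satisfiable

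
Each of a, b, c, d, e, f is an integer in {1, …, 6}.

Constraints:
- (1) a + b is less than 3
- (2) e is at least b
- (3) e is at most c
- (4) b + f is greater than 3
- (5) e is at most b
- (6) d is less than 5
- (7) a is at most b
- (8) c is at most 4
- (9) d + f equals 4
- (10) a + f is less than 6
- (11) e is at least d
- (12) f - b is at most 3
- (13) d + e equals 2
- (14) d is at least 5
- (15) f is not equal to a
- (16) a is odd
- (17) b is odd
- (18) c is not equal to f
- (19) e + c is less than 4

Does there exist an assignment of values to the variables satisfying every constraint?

Unsatisfiable

From constraints 11 and 14: e ≥ d and d ≥ 5, so e ≥ 5. From constraints 3 and 8: e ≤ c and c ≤ 4, so e ≤ 4. But 4 < 5, so no value of e works.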